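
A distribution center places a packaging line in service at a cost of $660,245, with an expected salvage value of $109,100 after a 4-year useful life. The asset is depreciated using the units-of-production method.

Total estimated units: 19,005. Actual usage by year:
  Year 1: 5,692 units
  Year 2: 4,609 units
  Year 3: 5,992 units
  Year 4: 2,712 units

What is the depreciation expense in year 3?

$173,768

Depreciable base = $660,245 − $109,100 = $551,145.
Rate = $551,145 / 19,005 units = $29 per unit.
Year 1: 5,692 × $29 = $165,068. Book value $495,177.
Year 2: 4,609 × $29 = $133,661. Book value $361,516.
Year 3: 5,992 × $29 = $173,768. Book value $187,748.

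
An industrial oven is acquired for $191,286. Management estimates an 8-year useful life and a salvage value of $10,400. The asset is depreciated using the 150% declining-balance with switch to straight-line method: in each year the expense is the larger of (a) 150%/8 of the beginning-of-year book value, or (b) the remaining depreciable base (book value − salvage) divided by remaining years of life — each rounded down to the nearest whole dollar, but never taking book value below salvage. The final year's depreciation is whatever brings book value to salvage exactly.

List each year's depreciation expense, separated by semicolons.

$35,866; $29,141; $23,677; $19,237; $18,241; $18,241; $18,241; $18,242

Depreciable base = $191,286 − $10,400 = $180,886.
Year 1: DB = ⌊$191,286 × 150%/8⌋ = $35,866; SL = ⌊$180,886/8⌋ = $22,610 → take DB $35,866. Book value $155,420.
Year 2: DB = ⌊$155,420 × 150%/8⌋ = $29,141; SL = ⌊$145,020/7⌋ = $20,717 → take DB $29,141. Book value $126,279.
Year 3: DB = ⌊$126,279 × 150%/8⌋ = $23,677; SL = ⌊$115,879/6⌋ = $19,313 → take DB $23,677. Book value $102,602.
Year 4: DB = ⌊$102,602 × 150%/8⌋ = $19,237; SL = ⌊$92,202/5⌋ = $18,440 → take DB $19,237. Book value $83,365.
Year 5: DB = ⌊$83,365 × 150%/8⌋ = $15,630; SL = ⌊$72,965/4⌋ = $18,241 → take SL $18,241. Book value $65,124.
Year 6: DB = ⌊$65,124 × 150%/8⌋ = $12,210; SL = ⌊$54,724/3⌋ = $18,241 → take SL $18,241. Book value $46,883.
Year 7: DB = ⌊$46,883 × 150%/8⌋ = $8,790; SL = ⌊$36,483/2⌋ = $18,241 → take SL $18,241. Book value $28,642.
Year 8 (final): $28,642 − $10,400 = $18,242. Book value $10,400.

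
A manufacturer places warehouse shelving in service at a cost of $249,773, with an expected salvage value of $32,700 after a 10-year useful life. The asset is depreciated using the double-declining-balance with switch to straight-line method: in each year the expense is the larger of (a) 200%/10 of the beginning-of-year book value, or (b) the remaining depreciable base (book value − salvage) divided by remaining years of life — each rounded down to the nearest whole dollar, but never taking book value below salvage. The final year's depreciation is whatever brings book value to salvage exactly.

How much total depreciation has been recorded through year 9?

$216,247

Depreciable base = $249,773 − $32,700 = $217,073.
Year 1: DB = ⌊$249,773 × 200%/10⌋ = $49,954; SL = ⌊$217,073/10⌋ = $21,707 → take DB $49,954. Book value $199,819.
Year 2: DB = ⌊$199,819 × 200%/10⌋ = $39,963; SL = ⌊$167,119/9⌋ = $18,568 → take DB $39,963. Book value $159,856.
Year 3: DB = ⌊$159,856 × 200%/10⌋ = $31,971; SL = ⌊$127,156/8⌋ = $15,894 → take DB $31,971. Book value $127,885.
Year 4: DB = ⌊$127,885 × 200%/10⌋ = $25,577; SL = ⌊$95,185/7⌋ = $13,597 → take DB $25,577. Book value $102,308.
Year 5: DB = ⌊$102,308 × 200%/10⌋ = $20,461; SL = ⌊$69,608/6⌋ = $11,601 → take DB $20,461. Book value $81,847.
Year 6: DB = ⌊$81,847 × 200%/10⌋ = $16,369; SL = ⌊$49,147/5⌋ = $9,829 → take DB $16,369. Book value $65,478.
Year 7: DB = ⌊$65,478 × 200%/10⌋ = $13,095; SL = ⌊$32,778/4⌋ = $8,194 → take DB $13,095. Book value $52,383.
Year 8: DB = ⌊$52,383 × 200%/10⌋ = $10,476; SL = ⌊$19,683/3⌋ = $6,561 → take DB $10,476. Book value $41,907.
Year 9: DB = ⌊$41,907 × 200%/10⌋ = $8,381; SL = ⌊$9,207/2⌋ = $4,603 → take DB $8,381. Book value $33,526.
Accumulated through year 9 = $249,773 − $33,526 = $216,247.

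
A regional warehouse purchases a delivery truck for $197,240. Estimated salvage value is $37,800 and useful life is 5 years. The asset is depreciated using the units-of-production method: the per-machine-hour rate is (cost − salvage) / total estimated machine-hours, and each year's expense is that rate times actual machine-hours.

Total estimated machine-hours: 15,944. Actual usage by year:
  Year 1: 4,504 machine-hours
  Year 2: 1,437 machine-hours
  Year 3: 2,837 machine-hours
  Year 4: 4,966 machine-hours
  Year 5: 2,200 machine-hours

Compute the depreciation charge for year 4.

$49,660

Depreciable base = $197,240 − $37,800 = $159,440.
Rate = $159,440 / 15,944 machine-hours = $10 per machine-hour.
Year 1: 4,504 × $10 = $45,040. Book value $152,200.
Year 2: 1,437 × $10 = $14,370. Book value $137,830.
Year 3: 2,837 × $10 = $28,370. Book value $109,460.
Year 4: 4,966 × $10 = $49,660. Book value $59,800.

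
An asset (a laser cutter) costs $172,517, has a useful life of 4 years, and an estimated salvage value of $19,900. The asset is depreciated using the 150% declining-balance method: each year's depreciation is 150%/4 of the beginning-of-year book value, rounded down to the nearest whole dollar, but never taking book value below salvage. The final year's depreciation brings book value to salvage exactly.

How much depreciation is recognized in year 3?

Depreciable base = $172,517 − $19,900 = $152,617.
Year 1: ⌊$172,517 × 150%/4⌋ = $64,693. Book value $107,824.
Year 2: ⌊$107,824 × 150%/4⌋ = $40,434. Book value $67,390.
Year 3: ⌊$67,390 × 150%/4⌋ = $25,271. Book value $42,119.

$25,271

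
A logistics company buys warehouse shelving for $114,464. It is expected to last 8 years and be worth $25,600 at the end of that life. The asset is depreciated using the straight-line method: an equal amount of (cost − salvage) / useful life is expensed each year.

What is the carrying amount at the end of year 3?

Depreciable base = $114,464 − $25,600 = $88,864.
Annual expense = $88,864 / 8 = $11,108.
End of year 1: book value $103,356.
End of year 2: book value $92,248.
End of year 3: book value $81,140.

$81,140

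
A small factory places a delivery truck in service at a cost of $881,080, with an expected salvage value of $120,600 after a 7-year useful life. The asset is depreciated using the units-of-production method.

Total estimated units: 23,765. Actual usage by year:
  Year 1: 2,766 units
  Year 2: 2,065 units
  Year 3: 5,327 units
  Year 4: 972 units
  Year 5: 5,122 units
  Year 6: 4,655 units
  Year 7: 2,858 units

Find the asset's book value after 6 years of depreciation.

Depreciable base = $881,080 − $120,600 = $760,480.
Rate = $760,480 / 23,765 units = $32 per unit.
Year 1: 2,766 × $32 = $88,512. Book value $792,568.
Year 2: 2,065 × $32 = $66,080. Book value $726,488.
Year 3: 5,327 × $32 = $170,464. Book value $556,024.
Year 4: 972 × $32 = $31,104. Book value $524,920.
Year 5: 5,122 × $32 = $163,904. Book value $361,016.
Year 6: 4,655 × $32 = $148,960. Book value $212,056.

$212,056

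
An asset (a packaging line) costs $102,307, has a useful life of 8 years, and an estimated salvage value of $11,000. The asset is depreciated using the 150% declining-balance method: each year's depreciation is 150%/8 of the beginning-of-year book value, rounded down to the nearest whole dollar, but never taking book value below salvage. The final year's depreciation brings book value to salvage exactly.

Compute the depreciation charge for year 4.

Depreciable base = $102,307 − $11,000 = $91,307.
Year 1: ⌊$102,307 × 150%/8⌋ = $19,182. Book value $83,125.
Year 2: ⌊$83,125 × 150%/8⌋ = $15,585. Book value $67,540.
Year 3: ⌊$67,540 × 150%/8⌋ = $12,663. Book value $54,877.
Year 4: ⌊$54,877 × 150%/8⌋ = $10,289. Book value $44,588.

$10,289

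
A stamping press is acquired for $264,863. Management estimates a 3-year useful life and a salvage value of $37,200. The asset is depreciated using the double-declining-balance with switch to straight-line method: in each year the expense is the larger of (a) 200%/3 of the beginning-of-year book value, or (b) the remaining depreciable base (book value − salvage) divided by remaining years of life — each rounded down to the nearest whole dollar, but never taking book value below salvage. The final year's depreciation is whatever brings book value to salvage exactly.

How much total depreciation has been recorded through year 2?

Depreciable base = $264,863 − $37,200 = $227,663.
Year 1: DB = ⌊$264,863 × 200%/3⌋ = $176,575; SL = ⌊$227,663/3⌋ = $75,887 → take DB $176,575. Book value $88,288.
Year 2: DB = ⌊$88,288 × 200%/3⌋ = $58,858; SL = ⌊$51,088/2⌋ = $25,544 → take DB $58,858, capped at $51,088. Book value $37,200.
Accumulated through year 2 = $264,863 − $37,200 = $227,663.

$227,663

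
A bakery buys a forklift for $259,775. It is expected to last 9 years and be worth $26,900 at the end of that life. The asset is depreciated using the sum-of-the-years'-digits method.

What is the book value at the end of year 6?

$57,950

Depreciable base = $259,775 − $26,900 = $232,875.
Sum of the years' digits = 9+8+7+6+5+4+3+2+1 = 45.
Year 1: $232,875 × 9/45 = $46,575. Book value $213,200.
Year 2: $232,875 × 8/45 = $41,400. Book value $171,800.
Year 3: $232,875 × 7/45 = $36,225. Book value $135,575.
Year 4: $232,875 × 6/45 = $31,050. Book value $104,525.
Year 5: $232,875 × 5/45 = $25,875. Book value $78,650.
Year 6: $232,875 × 4/45 = $20,700. Book value $57,950.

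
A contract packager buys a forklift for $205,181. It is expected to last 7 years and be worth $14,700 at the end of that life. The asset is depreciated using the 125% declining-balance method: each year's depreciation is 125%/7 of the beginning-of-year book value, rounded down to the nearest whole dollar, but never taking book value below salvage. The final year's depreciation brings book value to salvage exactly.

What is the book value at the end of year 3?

Depreciable base = $205,181 − $14,700 = $190,481.
Year 1: ⌊$205,181 × 125%/7⌋ = $36,639. Book value $168,542.
Year 2: ⌊$168,542 × 125%/7⌋ = $30,096. Book value $138,446.
Year 3: ⌊$138,446 × 125%/7⌋ = $24,722. Book value $113,724.

$113,724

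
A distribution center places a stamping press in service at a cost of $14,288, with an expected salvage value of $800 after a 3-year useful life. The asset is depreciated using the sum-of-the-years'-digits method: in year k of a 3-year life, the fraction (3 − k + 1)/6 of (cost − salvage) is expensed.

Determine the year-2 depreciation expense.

Depreciable base = $14,288 − $800 = $13,488.
Sum of the years' digits = 3+2+1 = 6.
Year 1: $13,488 × 3/6 = $6,744. Book value $7,544.
Year 2: $13,488 × 2/6 = $4,496. Book value $3,048.

$4,496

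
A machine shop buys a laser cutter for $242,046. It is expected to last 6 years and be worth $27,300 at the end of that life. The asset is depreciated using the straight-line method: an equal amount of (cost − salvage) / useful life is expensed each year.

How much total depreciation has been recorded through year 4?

$143,164

Depreciable base = $242,046 − $27,300 = $214,746.
Annual expense = $214,746 / 6 = $35,791.
End of year 1: book value $206,255.
End of year 2: book value $170,464.
End of year 3: book value $134,673.
End of year 4: book value $98,882.
Accumulated through year 4 = $242,046 − $98,882 = $143,164.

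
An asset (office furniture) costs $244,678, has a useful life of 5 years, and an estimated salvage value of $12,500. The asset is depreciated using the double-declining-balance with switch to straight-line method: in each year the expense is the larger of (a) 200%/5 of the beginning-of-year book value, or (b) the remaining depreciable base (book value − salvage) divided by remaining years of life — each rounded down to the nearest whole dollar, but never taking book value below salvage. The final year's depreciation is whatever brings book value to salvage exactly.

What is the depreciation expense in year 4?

Depreciable base = $244,678 − $12,500 = $232,178.
Year 1: DB = ⌊$244,678 × 200%/5⌋ = $97,871; SL = ⌊$232,178/5⌋ = $46,435 → take DB $97,871. Book value $146,807.
Year 2: DB = ⌊$146,807 × 200%/5⌋ = $58,722; SL = ⌊$134,307/4⌋ = $33,576 → take DB $58,722. Book value $88,085.
Year 3: DB = ⌊$88,085 × 200%/5⌋ = $35,234; SL = ⌊$75,585/3⌋ = $25,195 → take DB $35,234. Book value $52,851.
Year 4: DB = ⌊$52,851 × 200%/5⌋ = $21,140; SL = ⌊$40,351/2⌋ = $20,175 → take DB $21,140. Book value $31,711.

$21,140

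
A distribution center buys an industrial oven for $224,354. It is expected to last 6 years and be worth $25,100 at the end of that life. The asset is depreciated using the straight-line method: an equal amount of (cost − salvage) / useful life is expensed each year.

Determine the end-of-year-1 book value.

Depreciable base = $224,354 − $25,100 = $199,254.
Annual expense = $199,254 / 6 = $33,209.
End of year 1: book value $191,145.

$191,145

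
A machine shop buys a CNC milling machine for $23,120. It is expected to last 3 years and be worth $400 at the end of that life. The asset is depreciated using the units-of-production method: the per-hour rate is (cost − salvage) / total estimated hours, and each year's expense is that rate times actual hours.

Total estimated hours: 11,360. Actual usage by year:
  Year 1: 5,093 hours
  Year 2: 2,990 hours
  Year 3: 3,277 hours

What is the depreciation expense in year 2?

Depreciable base = $23,120 − $400 = $22,720.
Rate = $22,720 / 11,360 hours = $2 per hour.
Year 1: 5,093 × $2 = $10,186. Book value $12,934.
Year 2: 2,990 × $2 = $5,980. Book value $6,954.

$5,980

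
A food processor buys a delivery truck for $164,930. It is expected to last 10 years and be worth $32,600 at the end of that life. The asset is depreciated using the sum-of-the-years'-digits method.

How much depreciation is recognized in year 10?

$2,406

Depreciable base = $164,930 − $32,600 = $132,330.
Sum of the years' digits = 10+9+8+7+6+5+4+3+2+1 = 55.
Year 1: $132,330 × 10/55 = $24,060. Book value $140,870.
Year 2: $132,330 × 9/55 = $21,654. Book value $119,216.
Year 3: $132,330 × 8/55 = $19,248. Book value $99,968.
Year 4: $132,330 × 7/55 = $16,842. Book value $83,126.
Year 5: $132,330 × 6/55 = $14,436. Book value $68,690.
Year 6: $132,330 × 5/55 = $12,030. Book value $56,660.
Year 7: $132,330 × 4/55 = $9,624. Book value $47,036.
Year 8: $132,330 × 3/55 = $7,218. Book value $39,818.
Year 9: $132,330 × 2/55 = $4,812. Book value $35,006.
Year 10: $132,330 × 1/55 = $2,406. Book value $32,600.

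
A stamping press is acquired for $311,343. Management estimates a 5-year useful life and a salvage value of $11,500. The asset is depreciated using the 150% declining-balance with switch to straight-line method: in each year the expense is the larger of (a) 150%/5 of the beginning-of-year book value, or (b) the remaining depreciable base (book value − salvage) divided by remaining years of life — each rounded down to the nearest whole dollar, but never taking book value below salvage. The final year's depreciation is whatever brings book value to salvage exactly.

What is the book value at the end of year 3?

Depreciable base = $311,343 − $11,500 = $299,843.
Year 1: DB = ⌊$311,343 × 150%/5⌋ = $93,402; SL = ⌊$299,843/5⌋ = $59,968 → take DB $93,402. Book value $217,941.
Year 2: DB = ⌊$217,941 × 150%/5⌋ = $65,382; SL = ⌊$206,441/4⌋ = $51,610 → take DB $65,382. Book value $152,559.
Year 3: DB = ⌊$152,559 × 150%/5⌋ = $45,767; SL = ⌊$141,059/3⌋ = $47,019 → take SL $47,019. Book value $105,540.

$105,540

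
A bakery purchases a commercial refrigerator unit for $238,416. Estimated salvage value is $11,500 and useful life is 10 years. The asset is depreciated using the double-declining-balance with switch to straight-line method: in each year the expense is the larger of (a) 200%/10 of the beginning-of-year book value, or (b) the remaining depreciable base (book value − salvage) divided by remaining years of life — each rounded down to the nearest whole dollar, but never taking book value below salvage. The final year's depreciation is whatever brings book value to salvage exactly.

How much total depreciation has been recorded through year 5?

$160,291

Depreciable base = $238,416 − $11,500 = $226,916.
Year 1: DB = ⌊$238,416 × 200%/10⌋ = $47,683; SL = ⌊$226,916/10⌋ = $22,691 → take DB $47,683. Book value $190,733.
Year 2: DB = ⌊$190,733 × 200%/10⌋ = $38,146; SL = ⌊$179,233/9⌋ = $19,914 → take DB $38,146. Book value $152,587.
Year 3: DB = ⌊$152,587 × 200%/10⌋ = $30,517; SL = ⌊$141,087/8⌋ = $17,635 → take DB $30,517. Book value $122,070.
Year 4: DB = ⌊$122,070 × 200%/10⌋ = $24,414; SL = ⌊$110,570/7⌋ = $15,795 → take DB $24,414. Book value $97,656.
Year 5: DB = ⌊$97,656 × 200%/10⌋ = $19,531; SL = ⌊$86,156/6⌋ = $14,359 → take DB $19,531. Book value $78,125.
Accumulated through year 5 = $238,416 − $78,125 = $160,291.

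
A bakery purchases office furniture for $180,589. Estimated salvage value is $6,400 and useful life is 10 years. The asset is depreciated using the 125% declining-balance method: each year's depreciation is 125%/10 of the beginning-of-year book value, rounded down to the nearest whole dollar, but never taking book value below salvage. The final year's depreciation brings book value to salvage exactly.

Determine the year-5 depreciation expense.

$13,232

Depreciable base = $180,589 − $6,400 = $174,189.
Year 1: ⌊$180,589 × 125%/10⌋ = $22,573. Book value $158,016.
Year 2: ⌊$158,016 × 125%/10⌋ = $19,752. Book value $138,264.
Year 3: ⌊$138,264 × 125%/10⌋ = $17,283. Book value $120,981.
Year 4: ⌊$120,981 × 125%/10⌋ = $15,122. Book value $105,859.
Year 5: ⌊$105,859 × 125%/10⌋ = $13,232. Book value $92,627.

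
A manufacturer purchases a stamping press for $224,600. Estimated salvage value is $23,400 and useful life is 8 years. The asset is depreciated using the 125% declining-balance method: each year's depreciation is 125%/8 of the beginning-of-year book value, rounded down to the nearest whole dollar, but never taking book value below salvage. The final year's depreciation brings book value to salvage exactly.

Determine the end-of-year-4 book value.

Depreciable base = $224,600 − $23,400 = $201,200.
Year 1: ⌊$224,600 × 125%/8⌋ = $35,093. Book value $189,507.
Year 2: ⌊$189,507 × 125%/8⌋ = $29,610. Book value $159,897.
Year 3: ⌊$159,897 × 125%/8⌋ = $24,983. Book value $134,914.
Year 4: ⌊$134,914 × 125%/8⌋ = $21,080. Book value $113,834.

$113,834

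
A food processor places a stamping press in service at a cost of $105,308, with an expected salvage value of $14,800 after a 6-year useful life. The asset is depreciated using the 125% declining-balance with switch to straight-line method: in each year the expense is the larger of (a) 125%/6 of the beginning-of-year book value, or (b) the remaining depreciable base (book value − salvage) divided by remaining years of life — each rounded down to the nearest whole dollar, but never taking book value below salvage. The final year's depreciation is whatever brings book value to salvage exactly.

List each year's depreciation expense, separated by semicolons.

Depreciable base = $105,308 − $14,800 = $90,508.
Year 1: DB = ⌊$105,308 × 125%/6⌋ = $21,939; SL = ⌊$90,508/6⌋ = $15,084 → take DB $21,939. Book value $83,369.
Year 2: DB = ⌊$83,369 × 125%/6⌋ = $17,368; SL = ⌊$68,569/5⌋ = $13,713 → take DB $17,368. Book value $66,001.
Year 3: DB = ⌊$66,001 × 125%/6⌋ = $13,750; SL = ⌊$51,201/4⌋ = $12,800 → take DB $13,750. Book value $52,251.
Year 4: DB = ⌊$52,251 × 125%/6⌋ = $10,885; SL = ⌊$37,451/3⌋ = $12,483 → take SL $12,483. Book value $39,768.
Year 5: DB = ⌊$39,768 × 125%/6⌋ = $8,285; SL = ⌊$24,968/2⌋ = $12,484 → take SL $12,484. Book value $27,284.
Year 6 (final): $27,284 − $14,800 = $12,484. Book value $14,800.

$21,939; $17,368; $13,750; $12,483; $12,484; $12,484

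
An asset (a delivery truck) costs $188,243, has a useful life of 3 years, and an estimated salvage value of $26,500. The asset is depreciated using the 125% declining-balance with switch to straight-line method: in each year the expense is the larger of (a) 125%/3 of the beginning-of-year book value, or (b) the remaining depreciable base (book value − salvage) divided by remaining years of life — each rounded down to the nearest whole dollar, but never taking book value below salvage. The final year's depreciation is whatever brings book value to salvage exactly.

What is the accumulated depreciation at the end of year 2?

Depreciable base = $188,243 − $26,500 = $161,743.
Year 1: DB = ⌊$188,243 × 125%/3⌋ = $78,434; SL = ⌊$161,743/3⌋ = $53,914 → take DB $78,434. Book value $109,809.
Year 2: DB = ⌊$109,809 × 125%/3⌋ = $45,753; SL = ⌊$83,309/2⌋ = $41,654 → take DB $45,753. Book value $64,056.
Accumulated through year 2 = $188,243 − $64,056 = $124,187.

$124,187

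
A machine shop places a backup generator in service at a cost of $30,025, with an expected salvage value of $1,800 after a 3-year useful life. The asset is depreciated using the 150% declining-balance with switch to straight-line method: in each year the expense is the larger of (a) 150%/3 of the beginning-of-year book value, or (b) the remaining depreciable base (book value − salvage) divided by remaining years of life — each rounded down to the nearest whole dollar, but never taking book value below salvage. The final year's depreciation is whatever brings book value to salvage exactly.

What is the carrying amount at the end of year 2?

Depreciable base = $30,025 − $1,800 = $28,225.
Year 1: DB = ⌊$30,025 × 150%/3⌋ = $15,012; SL = ⌊$28,225/3⌋ = $9,408 → take DB $15,012. Book value $15,013.
Year 2: DB = ⌊$15,013 × 150%/3⌋ = $7,506; SL = ⌊$13,213/2⌋ = $6,606 → take DB $7,506. Book value $7,507.

$7,507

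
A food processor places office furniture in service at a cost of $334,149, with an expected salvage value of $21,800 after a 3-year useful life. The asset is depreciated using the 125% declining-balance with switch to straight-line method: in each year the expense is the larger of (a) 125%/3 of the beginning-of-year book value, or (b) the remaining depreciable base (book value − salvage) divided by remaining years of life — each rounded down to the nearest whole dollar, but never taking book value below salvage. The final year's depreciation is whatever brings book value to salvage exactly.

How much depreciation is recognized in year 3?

$86,561

Depreciable base = $334,149 − $21,800 = $312,349.
Year 1: DB = ⌊$334,149 × 125%/3⌋ = $139,228; SL = ⌊$312,349/3⌋ = $104,116 → take DB $139,228. Book value $194,921.
Year 2: DB = ⌊$194,921 × 125%/3⌋ = $81,217; SL = ⌊$173,121/2⌋ = $86,560 → take SL $86,560. Book value $108,361.
Year 3 (final): $108,361 − $21,800 = $86,561. Book value $21,800.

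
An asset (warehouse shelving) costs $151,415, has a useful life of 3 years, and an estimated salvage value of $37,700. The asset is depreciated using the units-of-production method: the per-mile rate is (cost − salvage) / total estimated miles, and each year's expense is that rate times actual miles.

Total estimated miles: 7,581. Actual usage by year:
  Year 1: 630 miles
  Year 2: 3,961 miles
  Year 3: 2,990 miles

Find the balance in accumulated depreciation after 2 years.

Depreciable base = $151,415 − $37,700 = $113,715.
Rate = $113,715 / 7,581 miles = $15 per mile.
Year 1: 630 × $15 = $9,450. Book value $141,965.
Year 2: 3,961 × $15 = $59,415. Book value $82,550.
Accumulated through year 2 = $151,415 − $82,550 = $68,865.

$68,865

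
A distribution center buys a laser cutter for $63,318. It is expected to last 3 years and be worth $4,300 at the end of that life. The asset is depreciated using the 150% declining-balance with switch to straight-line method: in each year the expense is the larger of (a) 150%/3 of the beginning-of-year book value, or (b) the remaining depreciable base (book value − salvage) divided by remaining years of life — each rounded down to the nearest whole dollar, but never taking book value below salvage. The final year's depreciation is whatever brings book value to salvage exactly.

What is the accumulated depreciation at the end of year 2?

Depreciable base = $63,318 − $4,300 = $59,018.
Year 1: DB = ⌊$63,318 × 150%/3⌋ = $31,659; SL = ⌊$59,018/3⌋ = $19,672 → take DB $31,659. Book value $31,659.
Year 2: DB = ⌊$31,659 × 150%/3⌋ = $15,829; SL = ⌊$27,359/2⌋ = $13,679 → take DB $15,829. Book value $15,830.
Accumulated through year 2 = $63,318 − $15,830 = $47,488.

$47,488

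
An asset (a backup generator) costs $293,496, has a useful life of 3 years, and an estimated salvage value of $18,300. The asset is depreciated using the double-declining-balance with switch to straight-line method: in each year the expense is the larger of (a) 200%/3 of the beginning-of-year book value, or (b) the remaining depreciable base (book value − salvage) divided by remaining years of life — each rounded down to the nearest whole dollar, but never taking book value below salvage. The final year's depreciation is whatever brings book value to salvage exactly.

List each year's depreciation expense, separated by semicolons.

Depreciable base = $293,496 − $18,300 = $275,196.
Year 1: DB = ⌊$293,496 × 200%/3⌋ = $195,664; SL = ⌊$275,196/3⌋ = $91,732 → take DB $195,664. Book value $97,832.
Year 2: DB = ⌊$97,832 × 200%/3⌋ = $65,221; SL = ⌊$79,532/2⌋ = $39,766 → take DB $65,221. Book value $32,611.
Year 3 (final): $32,611 − $18,300 = $14,311. Book value $18,300.

$195,664; $65,221; $14,311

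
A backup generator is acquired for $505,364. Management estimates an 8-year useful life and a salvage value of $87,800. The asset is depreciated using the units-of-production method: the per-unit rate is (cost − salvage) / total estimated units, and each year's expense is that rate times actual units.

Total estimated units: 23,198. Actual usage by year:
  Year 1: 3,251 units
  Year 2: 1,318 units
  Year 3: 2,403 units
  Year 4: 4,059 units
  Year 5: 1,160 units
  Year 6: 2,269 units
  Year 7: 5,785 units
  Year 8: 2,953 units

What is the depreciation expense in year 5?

Depreciable base = $505,364 − $87,800 = $417,564.
Rate = $417,564 / 23,198 units = $18 per unit.
Year 1: 3,251 × $18 = $58,518. Book value $446,846.
Year 2: 1,318 × $18 = $23,724. Book value $423,122.
Year 3: 2,403 × $18 = $43,254. Book value $379,868.
Year 4: 4,059 × $18 = $73,062. Book value $306,806.
Year 5: 1,160 × $18 = $20,880. Book value $285,926.

$20,880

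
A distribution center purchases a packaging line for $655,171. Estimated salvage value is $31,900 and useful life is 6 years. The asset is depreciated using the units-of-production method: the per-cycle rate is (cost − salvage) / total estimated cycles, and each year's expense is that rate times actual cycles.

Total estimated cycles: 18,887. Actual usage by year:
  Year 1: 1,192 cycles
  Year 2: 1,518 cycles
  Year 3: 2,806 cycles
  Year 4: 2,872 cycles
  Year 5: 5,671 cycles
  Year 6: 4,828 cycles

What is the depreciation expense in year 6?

$159,324

Depreciable base = $655,171 − $31,900 = $623,271.
Rate = $623,271 / 18,887 cycles = $33 per cycle.
Year 1: 1,192 × $33 = $39,336. Book value $615,835.
Year 2: 1,518 × $33 = $50,094. Book value $565,741.
Year 3: 2,806 × $33 = $92,598. Book value $473,143.
Year 4: 2,872 × $33 = $94,776. Book value $378,367.
Year 5: 5,671 × $33 = $187,143. Book value $191,224.
Year 6: 4,828 × $33 = $159,324. Book value $31,900.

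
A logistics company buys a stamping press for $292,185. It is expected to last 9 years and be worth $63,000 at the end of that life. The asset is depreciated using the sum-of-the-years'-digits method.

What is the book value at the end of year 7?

Depreciable base = $292,185 − $63,000 = $229,185.
Sum of the years' digits = 9+8+7+6+5+4+3+2+1 = 45.
Year 1: $229,185 × 9/45 = $45,837. Book value $246,348.
Year 2: $229,185 × 8/45 = $40,744. Book value $205,604.
Year 3: $229,185 × 7/45 = $35,651. Book value $169,953.
Year 4: $229,185 × 6/45 = $30,558. Book value $139,395.
Year 5: $229,185 × 5/45 = $25,465. Book value $113,930.
Year 6: $229,185 × 4/45 = $20,372. Book value $93,558.
Year 7: $229,185 × 3/45 = $15,279. Book value $78,279.

$78,279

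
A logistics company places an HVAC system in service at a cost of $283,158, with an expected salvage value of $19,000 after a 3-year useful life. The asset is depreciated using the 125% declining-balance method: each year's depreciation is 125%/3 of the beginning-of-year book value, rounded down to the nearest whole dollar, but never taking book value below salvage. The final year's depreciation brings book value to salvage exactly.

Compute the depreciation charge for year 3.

Depreciable base = $283,158 − $19,000 = $264,158.
Year 1: ⌊$283,158 × 125%/3⌋ = $117,982. Book value $165,176.
Year 2: ⌊$165,176 × 125%/3⌋ = $68,823. Book value $96,353.
Year 3 (final): $96,353 − $19,000 = $77,353. Book value $19,000.

$77,353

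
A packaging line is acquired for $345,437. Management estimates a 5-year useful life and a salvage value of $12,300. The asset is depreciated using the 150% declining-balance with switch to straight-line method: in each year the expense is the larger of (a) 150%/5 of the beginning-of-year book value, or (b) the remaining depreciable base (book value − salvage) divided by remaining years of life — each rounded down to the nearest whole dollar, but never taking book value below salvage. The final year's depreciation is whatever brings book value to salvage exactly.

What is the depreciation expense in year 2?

Depreciable base = $345,437 − $12,300 = $333,137.
Year 1: DB = ⌊$345,437 × 150%/5⌋ = $103,631; SL = ⌊$333,137/5⌋ = $66,627 → take DB $103,631. Book value $241,806.
Year 2: DB = ⌊$241,806 × 150%/5⌋ = $72,541; SL = ⌊$229,506/4⌋ = $57,376 → take DB $72,541. Book value $169,265.

$72,541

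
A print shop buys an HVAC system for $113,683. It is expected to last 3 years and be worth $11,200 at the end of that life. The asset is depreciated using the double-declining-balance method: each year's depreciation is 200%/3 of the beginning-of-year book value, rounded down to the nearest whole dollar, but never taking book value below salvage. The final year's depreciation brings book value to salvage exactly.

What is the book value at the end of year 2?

$12,632

Depreciable base = $113,683 − $11,200 = $102,483.
Year 1: ⌊$113,683 × 200%/3⌋ = $75,788. Book value $37,895.
Year 2: ⌊$37,895 × 200%/3⌋ = $25,263. Book value $12,632.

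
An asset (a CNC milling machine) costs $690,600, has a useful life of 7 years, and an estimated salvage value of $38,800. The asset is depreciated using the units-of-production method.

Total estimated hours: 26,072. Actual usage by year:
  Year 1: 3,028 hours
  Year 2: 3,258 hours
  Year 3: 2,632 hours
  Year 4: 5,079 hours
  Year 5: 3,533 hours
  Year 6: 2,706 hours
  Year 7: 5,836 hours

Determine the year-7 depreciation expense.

Depreciable base = $690,600 − $38,800 = $651,800.
Rate = $651,800 / 26,072 hours = $25 per hour.
Year 1: 3,028 × $25 = $75,700. Book value $614,900.
Year 2: 3,258 × $25 = $81,450. Book value $533,450.
Year 3: 2,632 × $25 = $65,800. Book value $467,650.
Year 4: 5,079 × $25 = $126,975. Book value $340,675.
Year 5: 3,533 × $25 = $88,325. Book value $252,350.
Year 6: 2,706 × $25 = $67,650. Book value $184,700.
Year 7: 5,836 × $25 = $145,900. Book value $38,800.

$145,900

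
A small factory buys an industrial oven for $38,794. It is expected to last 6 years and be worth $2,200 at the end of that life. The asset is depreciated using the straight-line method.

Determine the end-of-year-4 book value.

$14,398

Depreciable base = $38,794 − $2,200 = $36,594.
Annual expense = $36,594 / 6 = $6,099.
End of year 1: book value $32,695.
End of year 2: book value $26,596.
End of year 3: book value $20,497.
End of year 4: book value $14,398.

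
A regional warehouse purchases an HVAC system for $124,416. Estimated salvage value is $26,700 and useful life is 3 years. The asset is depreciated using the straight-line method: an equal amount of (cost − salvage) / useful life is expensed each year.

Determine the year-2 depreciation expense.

Depreciable base = $124,416 − $26,700 = $97,716.
Annual expense = $97,716 / 3 = $32,572.

$32,572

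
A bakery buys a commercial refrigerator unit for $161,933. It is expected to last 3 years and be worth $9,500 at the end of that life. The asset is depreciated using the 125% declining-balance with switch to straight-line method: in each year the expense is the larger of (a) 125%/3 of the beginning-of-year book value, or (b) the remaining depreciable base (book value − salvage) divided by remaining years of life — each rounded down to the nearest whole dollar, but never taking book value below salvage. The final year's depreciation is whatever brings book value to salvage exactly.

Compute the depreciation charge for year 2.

$42,480

Depreciable base = $161,933 − $9,500 = $152,433.
Year 1: DB = ⌊$161,933 × 125%/3⌋ = $67,472; SL = ⌊$152,433/3⌋ = $50,811 → take DB $67,472. Book value $94,461.
Year 2: DB = ⌊$94,461 × 125%/3⌋ = $39,358; SL = ⌊$84,961/2⌋ = $42,480 → take SL $42,480. Book value $51,981.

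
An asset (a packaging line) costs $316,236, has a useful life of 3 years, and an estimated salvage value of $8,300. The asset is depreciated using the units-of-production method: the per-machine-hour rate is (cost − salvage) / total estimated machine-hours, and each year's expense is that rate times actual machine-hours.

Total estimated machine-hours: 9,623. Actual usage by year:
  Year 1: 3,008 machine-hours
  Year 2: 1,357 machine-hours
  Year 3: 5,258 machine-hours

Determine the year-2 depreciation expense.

$43,424

Depreciable base = $316,236 − $8,300 = $307,936.
Rate = $307,936 / 9,623 machine-hours = $32 per machine-hour.
Year 1: 3,008 × $32 = $96,256. Book value $219,980.
Year 2: 1,357 × $32 = $43,424. Book value $176,556.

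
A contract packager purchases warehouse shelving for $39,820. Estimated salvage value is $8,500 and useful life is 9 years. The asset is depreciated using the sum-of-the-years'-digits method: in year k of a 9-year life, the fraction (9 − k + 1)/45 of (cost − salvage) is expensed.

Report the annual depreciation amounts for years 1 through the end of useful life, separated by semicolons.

$6,264; $5,568; $4,872; $4,176; $3,480; $2,784; $2,088; $1,392; $696

Depreciable base = $39,820 − $8,500 = $31,320.
Sum of the years' digits = 9+8+7+6+5+4+3+2+1 = 45.
Year 1: $31,320 × 9/45 = $6,264. Book value $33,556.
Year 2: $31,320 × 8/45 = $5,568. Book value $27,988.
Year 3: $31,320 × 7/45 = $4,872. Book value $23,116.
Year 4: $31,320 × 6/45 = $4,176. Book value $18,940.
Year 5: $31,320 × 5/45 = $3,480. Book value $15,460.
Year 6: $31,320 × 4/45 = $2,784. Book value $12,676.
Year 7: $31,320 × 3/45 = $2,088. Book value $10,588.
Year 8: $31,320 × 2/45 = $1,392. Book value $9,196.
Year 9: $31,320 × 1/45 = $696. Book value $8,500.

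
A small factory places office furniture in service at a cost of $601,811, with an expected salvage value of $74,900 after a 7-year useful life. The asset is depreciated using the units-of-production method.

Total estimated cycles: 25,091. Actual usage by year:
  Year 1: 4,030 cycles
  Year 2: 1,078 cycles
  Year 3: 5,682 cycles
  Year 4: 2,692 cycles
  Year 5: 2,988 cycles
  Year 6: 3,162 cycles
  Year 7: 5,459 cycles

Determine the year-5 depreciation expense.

$62,748

Depreciable base = $601,811 − $74,900 = $526,911.
Rate = $526,911 / 25,091 cycles = $21 per cycle.
Year 1: 4,030 × $21 = $84,630. Book value $517,181.
Year 2: 1,078 × $21 = $22,638. Book value $494,543.
Year 3: 5,682 × $21 = $119,322. Book value $375,221.
Year 4: 2,692 × $21 = $56,532. Book value $318,689.
Year 5: 2,988 × $21 = $62,748. Book value $255,941.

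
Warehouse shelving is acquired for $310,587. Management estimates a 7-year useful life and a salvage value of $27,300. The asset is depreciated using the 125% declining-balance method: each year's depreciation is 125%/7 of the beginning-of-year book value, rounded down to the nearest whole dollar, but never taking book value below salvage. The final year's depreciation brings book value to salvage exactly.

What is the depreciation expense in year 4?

Depreciable base = $310,587 − $27,300 = $283,287.
Year 1: ⌊$310,587 × 125%/7⌋ = $55,461. Book value $255,126.
Year 2: ⌊$255,126 × 125%/7⌋ = $45,558. Book value $209,568.
Year 3: ⌊$209,568 × 125%/7⌋ = $37,422. Book value $172,146.
Year 4: ⌊$172,146 × 125%/7⌋ = $30,740. Book value $141,406.

$30,740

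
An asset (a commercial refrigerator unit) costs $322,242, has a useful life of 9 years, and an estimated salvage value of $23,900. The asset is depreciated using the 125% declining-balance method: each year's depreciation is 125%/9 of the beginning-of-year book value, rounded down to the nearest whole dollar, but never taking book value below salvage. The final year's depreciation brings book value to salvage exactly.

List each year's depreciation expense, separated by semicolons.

$44,755; $38,539; $33,187; $28,577; $24,608; $21,191; $18,247; $15,713; $73,525

Depreciable base = $322,242 − $23,900 = $298,342.
Year 1: ⌊$322,242 × 125%/9⌋ = $44,755. Book value $277,487.
Year 2: ⌊$277,487 × 125%/9⌋ = $38,539. Book value $238,948.
Year 3: ⌊$238,948 × 125%/9⌋ = $33,187. Book value $205,761.
Year 4: ⌊$205,761 × 125%/9⌋ = $28,577. Book value $177,184.
Year 5: ⌊$177,184 × 125%/9⌋ = $24,608. Book value $152,576.
Year 6: ⌊$152,576 × 125%/9⌋ = $21,191. Book value $131,385.
Year 7: ⌊$131,385 × 125%/9⌋ = $18,247. Book value $113,138.
Year 8: ⌊$113,138 × 125%/9⌋ = $15,713. Book value $97,425.
Year 9 (final): $97,425 − $23,900 = $73,525. Book value $23,900.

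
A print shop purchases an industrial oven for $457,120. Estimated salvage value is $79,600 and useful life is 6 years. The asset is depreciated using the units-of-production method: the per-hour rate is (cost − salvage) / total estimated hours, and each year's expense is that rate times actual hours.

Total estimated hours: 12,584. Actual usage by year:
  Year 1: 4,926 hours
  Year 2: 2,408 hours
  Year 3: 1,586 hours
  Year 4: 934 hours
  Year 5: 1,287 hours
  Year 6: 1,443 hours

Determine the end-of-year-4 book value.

Depreciable base = $457,120 − $79,600 = $377,520.
Rate = $377,520 / 12,584 hours = $30 per hour.
Year 1: 4,926 × $30 = $147,780. Book value $309,340.
Year 2: 2,408 × $30 = $72,240. Book value $237,100.
Year 3: 1,586 × $30 = $47,580. Book value $189,520.
Year 4: 934 × $30 = $28,020. Book value $161,500.

$161,500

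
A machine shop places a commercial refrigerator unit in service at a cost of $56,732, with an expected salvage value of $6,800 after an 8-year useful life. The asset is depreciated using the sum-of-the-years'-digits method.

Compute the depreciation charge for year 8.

Depreciable base = $56,732 − $6,800 = $49,932.
Sum of the years' digits = 8+7+6+5+4+3+2+1 = 36.
Year 1: $49,932 × 8/36 = $11,096. Book value $45,636.
Year 2: $49,932 × 7/36 = $9,709. Book value $35,927.
Year 3: $49,932 × 6/36 = $8,322. Book value $27,605.
Year 4: $49,932 × 5/36 = $6,935. Book value $20,670.
Year 5: $49,932 × 4/36 = $5,548. Book value $15,122.
Year 6: $49,932 × 3/36 = $4,161. Book value $10,961.
Year 7: $49,932 × 2/36 = $2,774. Book value $8,187.
Year 8: $49,932 × 1/36 = $1,387. Book value $6,800.

$1,387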